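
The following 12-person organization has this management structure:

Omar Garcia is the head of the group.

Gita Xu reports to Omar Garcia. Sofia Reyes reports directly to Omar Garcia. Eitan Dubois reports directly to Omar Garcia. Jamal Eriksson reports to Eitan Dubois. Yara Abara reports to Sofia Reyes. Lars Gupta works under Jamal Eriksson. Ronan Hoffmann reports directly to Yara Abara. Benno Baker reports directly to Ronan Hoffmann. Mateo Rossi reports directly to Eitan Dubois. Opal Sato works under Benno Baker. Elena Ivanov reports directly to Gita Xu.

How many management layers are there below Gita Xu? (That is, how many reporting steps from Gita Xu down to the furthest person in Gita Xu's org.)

1

The longest chain under Gita Xu runs Gita Xu → Elena Ivanov, which is 1 level below Gita Xu.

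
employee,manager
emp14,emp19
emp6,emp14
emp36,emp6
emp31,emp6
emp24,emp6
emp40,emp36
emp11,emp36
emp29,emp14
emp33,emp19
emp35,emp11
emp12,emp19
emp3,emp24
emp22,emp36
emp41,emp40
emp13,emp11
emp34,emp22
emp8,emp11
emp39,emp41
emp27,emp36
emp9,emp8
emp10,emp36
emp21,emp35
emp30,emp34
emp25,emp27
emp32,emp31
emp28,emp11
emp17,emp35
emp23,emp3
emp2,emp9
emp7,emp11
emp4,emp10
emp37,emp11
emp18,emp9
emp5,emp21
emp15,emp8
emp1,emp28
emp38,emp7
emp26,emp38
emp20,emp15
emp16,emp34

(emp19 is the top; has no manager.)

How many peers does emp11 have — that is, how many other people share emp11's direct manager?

4

emp11 reports to emp36. emp36's other direct reports are emp40, emp22, emp27, emp10 — 4 peers.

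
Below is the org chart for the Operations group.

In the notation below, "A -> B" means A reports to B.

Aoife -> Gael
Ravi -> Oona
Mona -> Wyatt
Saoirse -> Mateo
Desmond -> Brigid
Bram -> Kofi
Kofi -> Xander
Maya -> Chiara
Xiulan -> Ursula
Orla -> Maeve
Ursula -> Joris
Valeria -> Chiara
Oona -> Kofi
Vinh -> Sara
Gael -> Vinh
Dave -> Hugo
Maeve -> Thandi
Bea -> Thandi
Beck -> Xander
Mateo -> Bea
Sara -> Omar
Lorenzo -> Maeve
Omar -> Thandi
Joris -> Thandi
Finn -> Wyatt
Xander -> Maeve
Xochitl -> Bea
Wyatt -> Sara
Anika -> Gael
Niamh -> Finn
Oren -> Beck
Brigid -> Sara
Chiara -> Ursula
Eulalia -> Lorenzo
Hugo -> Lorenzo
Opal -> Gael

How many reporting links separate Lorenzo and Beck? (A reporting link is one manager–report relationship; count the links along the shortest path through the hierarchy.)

Lorenzo is 1 level below Maeve, and Beck is 2 levels below Maeve (their lowest common manager). The shortest path runs up from Lorenzo to Maeve and back down to Beck: 1 + 2 = 3 links.

3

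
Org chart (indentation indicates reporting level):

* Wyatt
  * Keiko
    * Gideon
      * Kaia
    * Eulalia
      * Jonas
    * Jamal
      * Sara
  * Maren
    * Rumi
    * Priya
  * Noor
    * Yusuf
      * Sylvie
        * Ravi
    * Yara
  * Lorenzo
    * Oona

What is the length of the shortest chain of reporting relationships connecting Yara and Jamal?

4

Yara is 2 levels below Wyatt, and Jamal is 2 levels below Wyatt (their lowest common manager). The shortest path runs up from Yara to Wyatt and back down to Jamal: 2 + 2 = 4 links.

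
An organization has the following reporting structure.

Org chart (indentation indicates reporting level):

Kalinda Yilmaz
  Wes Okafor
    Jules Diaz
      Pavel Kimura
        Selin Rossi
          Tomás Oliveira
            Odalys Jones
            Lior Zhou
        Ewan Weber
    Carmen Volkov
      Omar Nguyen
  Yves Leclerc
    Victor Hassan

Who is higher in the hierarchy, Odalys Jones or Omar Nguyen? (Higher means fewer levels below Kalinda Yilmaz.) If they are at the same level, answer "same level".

Omar Nguyen

Odalys Jones is 6 levels below Kalinda Yilmaz; Omar Nguyen is 3. Omar Nguyen is higher.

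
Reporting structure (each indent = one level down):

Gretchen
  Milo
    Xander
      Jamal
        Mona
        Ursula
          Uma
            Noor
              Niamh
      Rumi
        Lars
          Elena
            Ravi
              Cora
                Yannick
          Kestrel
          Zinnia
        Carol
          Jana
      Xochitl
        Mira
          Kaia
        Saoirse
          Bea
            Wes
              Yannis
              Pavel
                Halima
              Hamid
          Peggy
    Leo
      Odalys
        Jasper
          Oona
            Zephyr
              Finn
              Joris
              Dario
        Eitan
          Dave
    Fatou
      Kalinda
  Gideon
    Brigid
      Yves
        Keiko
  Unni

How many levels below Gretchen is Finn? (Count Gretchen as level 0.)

7

Chain from Finn up to Gretchen: Finn → Zephyr → Oona → Jasper → Odalys → Leo → Milo → Gretchen. That is 7 steps up, so Finn is 7 levels below Gretchen.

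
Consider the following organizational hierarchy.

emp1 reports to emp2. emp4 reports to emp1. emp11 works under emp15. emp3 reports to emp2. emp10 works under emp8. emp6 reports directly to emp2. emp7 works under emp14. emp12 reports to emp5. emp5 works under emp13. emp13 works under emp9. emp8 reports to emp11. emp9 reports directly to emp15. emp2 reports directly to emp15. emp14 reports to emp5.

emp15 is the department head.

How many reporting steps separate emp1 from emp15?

Chain from emp1 up to emp15: emp1 → emp2 → emp15. That is 2 steps up, so emp1 is 2 levels below emp15.

2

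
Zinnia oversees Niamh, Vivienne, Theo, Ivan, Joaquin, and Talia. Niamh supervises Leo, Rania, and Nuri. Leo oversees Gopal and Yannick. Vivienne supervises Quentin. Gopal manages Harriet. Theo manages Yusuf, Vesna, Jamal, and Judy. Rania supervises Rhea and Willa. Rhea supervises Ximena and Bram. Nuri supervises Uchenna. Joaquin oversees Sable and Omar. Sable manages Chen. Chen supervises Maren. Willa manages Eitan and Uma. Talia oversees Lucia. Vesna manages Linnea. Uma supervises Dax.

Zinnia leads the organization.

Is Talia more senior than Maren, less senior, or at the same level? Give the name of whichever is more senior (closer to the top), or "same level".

Talia is 1 level below Zinnia; Maren is 4. Talia is higher.

Talia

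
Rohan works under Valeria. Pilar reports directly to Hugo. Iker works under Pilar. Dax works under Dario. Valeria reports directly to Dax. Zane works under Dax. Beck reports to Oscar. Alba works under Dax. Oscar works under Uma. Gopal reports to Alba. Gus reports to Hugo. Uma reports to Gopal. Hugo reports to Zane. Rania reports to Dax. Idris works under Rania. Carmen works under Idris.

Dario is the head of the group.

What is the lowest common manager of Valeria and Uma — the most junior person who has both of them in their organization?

Valeria's chain of managers is Dax, Dario. Uma's chain of managers is Gopal, Alba, Dax, Dario. The first manager that appears in both chains is Dax.

Dax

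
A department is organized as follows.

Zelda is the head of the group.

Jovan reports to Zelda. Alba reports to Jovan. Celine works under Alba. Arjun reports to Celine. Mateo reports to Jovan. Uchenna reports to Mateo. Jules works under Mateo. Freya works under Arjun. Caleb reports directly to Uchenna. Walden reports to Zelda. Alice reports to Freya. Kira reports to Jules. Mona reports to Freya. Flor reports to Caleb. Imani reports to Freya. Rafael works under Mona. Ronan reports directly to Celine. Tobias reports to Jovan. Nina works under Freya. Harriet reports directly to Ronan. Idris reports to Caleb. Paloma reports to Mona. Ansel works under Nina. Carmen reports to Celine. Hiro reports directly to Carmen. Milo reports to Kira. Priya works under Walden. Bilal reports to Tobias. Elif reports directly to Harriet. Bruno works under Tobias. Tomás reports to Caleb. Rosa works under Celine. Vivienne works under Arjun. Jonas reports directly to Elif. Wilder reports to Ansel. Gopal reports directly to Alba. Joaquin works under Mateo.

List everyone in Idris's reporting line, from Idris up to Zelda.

Idris reports to Caleb. Caleb reports to Uchenna. Uchenna reports to Mateo. Mateo reports to Jovan. Jovan reports to Zelda. Zelda is at the top.

Idris -> Caleb -> Uchenna -> Mateo -> Jovan -> Zelda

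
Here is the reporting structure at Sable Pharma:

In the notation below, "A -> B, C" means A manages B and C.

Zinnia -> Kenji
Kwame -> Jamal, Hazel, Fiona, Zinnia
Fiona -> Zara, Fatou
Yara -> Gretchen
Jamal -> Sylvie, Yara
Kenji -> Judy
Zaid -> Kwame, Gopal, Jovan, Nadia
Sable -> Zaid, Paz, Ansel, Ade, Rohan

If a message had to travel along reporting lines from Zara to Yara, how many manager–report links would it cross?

Zara is 2 levels below Kwame, and Yara is 2 levels below Kwame (their lowest common manager). The shortest path runs up from Zara to Kwame and back down to Yara: 2 + 2 = 4 links.

4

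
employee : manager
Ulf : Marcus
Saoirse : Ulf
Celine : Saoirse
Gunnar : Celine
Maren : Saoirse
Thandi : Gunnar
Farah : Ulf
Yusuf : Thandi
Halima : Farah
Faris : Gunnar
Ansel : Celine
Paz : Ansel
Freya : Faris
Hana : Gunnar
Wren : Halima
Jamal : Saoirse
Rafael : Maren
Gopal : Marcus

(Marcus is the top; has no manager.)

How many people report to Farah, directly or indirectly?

Farah directly manages Halima. Under Halima: Wren (1). That's 2 in total.

2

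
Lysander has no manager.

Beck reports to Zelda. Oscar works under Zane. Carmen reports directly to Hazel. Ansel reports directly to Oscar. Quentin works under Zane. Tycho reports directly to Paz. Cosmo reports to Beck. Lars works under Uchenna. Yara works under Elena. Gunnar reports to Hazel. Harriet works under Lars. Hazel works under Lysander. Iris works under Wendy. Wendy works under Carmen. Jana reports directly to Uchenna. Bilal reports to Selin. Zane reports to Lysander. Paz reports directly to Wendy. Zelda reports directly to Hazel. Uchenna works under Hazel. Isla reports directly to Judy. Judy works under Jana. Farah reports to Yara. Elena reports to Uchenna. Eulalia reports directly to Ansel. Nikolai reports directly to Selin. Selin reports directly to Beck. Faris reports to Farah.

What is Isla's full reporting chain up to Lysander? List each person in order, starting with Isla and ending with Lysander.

Isla -> Judy -> Jana -> Uchenna -> Hazel -> Lysander

Isla reports to Judy. Judy reports to Jana. Jana reports to Uchenna. Uchenna reports to Hazel. Hazel reports to Lysander. Lysander is at the top.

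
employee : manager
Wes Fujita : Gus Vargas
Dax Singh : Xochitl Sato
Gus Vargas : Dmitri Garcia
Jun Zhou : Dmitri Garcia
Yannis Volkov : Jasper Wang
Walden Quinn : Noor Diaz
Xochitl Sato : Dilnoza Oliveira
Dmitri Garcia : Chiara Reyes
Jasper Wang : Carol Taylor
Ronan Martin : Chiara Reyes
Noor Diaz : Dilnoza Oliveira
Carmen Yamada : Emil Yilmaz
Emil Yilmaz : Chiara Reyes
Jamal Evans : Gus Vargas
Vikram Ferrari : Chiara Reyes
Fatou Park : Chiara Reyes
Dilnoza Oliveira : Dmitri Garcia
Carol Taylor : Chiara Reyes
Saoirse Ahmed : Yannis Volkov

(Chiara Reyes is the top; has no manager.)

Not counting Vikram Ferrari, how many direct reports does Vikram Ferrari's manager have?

5

Vikram Ferrari reports to Chiara Reyes. Chiara Reyes's other direct reports are Dmitri Garcia, Emil Yilmaz, Carol Taylor, Ronan Martin, Fatou Park — 5 peers.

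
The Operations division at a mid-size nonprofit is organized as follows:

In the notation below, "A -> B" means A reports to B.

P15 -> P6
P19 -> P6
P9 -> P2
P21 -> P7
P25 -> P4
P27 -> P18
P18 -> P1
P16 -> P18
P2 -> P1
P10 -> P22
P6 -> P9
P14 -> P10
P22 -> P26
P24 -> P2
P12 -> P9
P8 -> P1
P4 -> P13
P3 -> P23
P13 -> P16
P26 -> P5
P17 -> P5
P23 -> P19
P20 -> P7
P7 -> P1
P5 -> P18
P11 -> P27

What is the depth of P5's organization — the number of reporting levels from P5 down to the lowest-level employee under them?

The longest chain under P5 runs P5 → P26 → P22 → P10 → P14, which is 4 levels below P5.

4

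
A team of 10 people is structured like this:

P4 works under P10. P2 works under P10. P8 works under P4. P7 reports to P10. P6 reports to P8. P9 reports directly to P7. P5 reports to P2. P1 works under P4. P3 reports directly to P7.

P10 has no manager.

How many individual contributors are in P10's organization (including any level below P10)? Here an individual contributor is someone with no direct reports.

5

The people in P10's organization with no one reporting to them are P3, P9, P5, P1, P6. That is 5.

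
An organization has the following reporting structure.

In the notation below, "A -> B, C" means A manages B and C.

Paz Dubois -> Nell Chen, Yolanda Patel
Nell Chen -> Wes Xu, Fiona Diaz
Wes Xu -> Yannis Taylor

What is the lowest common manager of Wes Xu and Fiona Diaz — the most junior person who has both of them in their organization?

Wes Xu's chain of managers is Nell Chen, Paz Dubois. Fiona Diaz's chain of managers is Nell Chen, Paz Dubois. The first manager that appears in both chains is Nell Chen.

Nell Chen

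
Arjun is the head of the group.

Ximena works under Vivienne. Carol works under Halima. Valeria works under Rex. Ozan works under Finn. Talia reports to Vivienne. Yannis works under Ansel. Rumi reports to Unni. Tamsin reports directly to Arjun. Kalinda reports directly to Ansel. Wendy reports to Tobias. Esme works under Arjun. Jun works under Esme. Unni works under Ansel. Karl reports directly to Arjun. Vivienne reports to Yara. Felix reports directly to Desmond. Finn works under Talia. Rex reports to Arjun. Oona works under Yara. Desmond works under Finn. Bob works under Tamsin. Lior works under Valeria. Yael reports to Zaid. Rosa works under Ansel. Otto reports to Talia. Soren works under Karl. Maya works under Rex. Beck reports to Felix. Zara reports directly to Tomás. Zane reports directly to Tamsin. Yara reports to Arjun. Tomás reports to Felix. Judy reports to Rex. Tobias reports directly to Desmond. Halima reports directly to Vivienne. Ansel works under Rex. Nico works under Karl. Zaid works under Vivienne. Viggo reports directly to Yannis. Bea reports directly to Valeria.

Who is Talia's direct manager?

Vivienne

Talia reports directly to Vivienne.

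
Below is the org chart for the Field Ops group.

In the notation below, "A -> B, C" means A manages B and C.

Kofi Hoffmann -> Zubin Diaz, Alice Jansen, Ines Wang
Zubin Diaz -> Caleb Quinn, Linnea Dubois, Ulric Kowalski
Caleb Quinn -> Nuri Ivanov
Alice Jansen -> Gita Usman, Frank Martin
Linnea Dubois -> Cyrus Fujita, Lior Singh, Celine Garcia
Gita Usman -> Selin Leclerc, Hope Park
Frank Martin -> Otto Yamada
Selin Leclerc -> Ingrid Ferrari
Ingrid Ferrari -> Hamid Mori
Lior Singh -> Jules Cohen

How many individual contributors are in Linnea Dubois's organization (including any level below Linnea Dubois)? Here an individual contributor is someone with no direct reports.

3

The people in Linnea Dubois's organization with no one reporting to them are Celine Garcia, Jules Cohen, Cyrus Fujita. That is 3.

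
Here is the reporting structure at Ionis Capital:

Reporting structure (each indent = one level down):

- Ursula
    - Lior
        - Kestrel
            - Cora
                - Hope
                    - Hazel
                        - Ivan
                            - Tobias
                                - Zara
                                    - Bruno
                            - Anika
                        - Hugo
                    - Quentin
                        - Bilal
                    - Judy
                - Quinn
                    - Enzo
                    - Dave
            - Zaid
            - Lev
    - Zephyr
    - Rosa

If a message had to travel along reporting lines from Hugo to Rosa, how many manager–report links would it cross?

Hugo is 6 levels below Ursula, and Rosa is 1 level below Ursula (their lowest common manager). The shortest path runs up from Hugo to Ursula and back down to Rosa: 6 + 1 = 7 links.

7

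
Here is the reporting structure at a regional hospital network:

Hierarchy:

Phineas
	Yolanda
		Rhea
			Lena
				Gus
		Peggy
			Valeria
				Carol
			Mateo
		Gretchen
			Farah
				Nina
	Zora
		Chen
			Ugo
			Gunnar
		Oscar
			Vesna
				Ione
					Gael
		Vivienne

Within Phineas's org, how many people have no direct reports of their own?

8

The people in Phineas's organization with no one reporting to them are Vivienne, Gael, Gunnar, Ugo, Nina, Mateo, Carol, Gus. That is 8.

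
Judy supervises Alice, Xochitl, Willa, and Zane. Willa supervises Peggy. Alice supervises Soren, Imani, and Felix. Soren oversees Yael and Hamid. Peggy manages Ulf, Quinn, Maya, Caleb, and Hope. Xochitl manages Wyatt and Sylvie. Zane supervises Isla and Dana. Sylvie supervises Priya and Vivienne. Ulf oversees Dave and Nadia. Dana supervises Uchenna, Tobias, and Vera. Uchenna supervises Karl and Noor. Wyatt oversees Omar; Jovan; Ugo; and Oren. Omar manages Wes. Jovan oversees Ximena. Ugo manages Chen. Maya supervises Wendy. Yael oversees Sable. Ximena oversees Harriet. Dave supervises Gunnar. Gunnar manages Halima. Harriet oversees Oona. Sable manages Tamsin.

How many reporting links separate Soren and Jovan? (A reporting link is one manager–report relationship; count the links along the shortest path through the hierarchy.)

5

Soren is 2 levels below Judy, and Jovan is 3 levels below Judy (their lowest common manager). The shortest path runs up from Soren to Judy and back down to Jovan: 2 + 3 = 5 links.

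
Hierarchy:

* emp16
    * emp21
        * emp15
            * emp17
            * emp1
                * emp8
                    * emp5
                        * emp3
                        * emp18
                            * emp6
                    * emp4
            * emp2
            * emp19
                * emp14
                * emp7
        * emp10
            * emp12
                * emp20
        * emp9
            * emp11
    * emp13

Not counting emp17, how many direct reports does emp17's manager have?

3

emp17 reports to emp15. emp15's other direct reports are emp1, emp2, emp19 — 3 peers.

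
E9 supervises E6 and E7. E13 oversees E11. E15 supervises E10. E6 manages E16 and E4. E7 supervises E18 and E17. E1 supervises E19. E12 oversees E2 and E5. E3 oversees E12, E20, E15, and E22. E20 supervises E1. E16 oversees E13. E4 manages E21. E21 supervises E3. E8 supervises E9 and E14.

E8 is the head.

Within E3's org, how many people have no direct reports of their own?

5

The people in E3's organization with no one reporting to them are E22, E10, E19, E5, E2. That is 5.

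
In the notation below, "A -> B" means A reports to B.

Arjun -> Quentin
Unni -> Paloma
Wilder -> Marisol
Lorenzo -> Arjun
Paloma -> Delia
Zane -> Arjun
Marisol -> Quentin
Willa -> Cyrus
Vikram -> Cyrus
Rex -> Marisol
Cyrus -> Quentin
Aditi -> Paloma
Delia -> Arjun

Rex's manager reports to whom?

Quentin

Rex reports to Marisol, and Marisol reports to Quentin. So Rex's skip-level manager is Quentin.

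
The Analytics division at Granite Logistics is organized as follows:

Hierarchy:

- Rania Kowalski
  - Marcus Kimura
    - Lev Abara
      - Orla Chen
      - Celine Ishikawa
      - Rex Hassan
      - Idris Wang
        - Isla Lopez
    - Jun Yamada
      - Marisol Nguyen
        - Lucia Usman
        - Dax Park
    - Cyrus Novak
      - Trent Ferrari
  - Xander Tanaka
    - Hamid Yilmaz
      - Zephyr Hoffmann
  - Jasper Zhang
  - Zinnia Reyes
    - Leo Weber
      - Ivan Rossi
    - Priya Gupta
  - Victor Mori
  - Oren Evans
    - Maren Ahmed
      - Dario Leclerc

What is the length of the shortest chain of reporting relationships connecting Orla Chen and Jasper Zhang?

4

Orla Chen is 3 levels below Rania Kowalski, and Jasper Zhang is 1 level below Rania Kowalski (their lowest common manager). The shortest path runs up from Orla Chen to Rania Kowalski and back down to Jasper Zhang: 3 + 1 = 4 links.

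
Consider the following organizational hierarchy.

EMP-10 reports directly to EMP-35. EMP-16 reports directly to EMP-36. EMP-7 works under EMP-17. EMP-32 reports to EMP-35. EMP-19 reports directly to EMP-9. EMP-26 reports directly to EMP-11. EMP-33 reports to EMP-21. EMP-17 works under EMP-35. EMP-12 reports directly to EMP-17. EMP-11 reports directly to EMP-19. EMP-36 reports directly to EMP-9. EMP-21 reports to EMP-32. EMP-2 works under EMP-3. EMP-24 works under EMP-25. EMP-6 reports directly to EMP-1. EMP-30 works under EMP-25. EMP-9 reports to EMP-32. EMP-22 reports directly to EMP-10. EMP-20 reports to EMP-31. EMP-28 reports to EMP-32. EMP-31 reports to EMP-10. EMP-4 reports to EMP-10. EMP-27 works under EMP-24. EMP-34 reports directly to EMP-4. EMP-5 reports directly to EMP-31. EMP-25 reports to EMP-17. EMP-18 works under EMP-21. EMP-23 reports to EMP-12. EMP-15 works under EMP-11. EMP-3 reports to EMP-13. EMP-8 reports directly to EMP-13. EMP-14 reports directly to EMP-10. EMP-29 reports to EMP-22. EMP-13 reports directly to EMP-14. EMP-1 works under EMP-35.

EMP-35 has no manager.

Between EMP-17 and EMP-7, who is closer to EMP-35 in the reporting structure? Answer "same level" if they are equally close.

EMP-17 is 1 level below EMP-35; EMP-7 is 2. EMP-17 is higher.

EMP-17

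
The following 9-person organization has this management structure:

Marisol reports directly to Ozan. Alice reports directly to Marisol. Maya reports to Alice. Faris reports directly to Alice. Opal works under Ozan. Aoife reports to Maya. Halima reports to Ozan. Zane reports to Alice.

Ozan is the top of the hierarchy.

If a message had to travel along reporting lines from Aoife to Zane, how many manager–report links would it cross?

3

Aoife is 2 levels below Alice, and Zane is 1 level below Alice (their lowest common manager). The shortest path runs up from Aoife to Alice and back down to Zane: 2 + 1 = 3 links.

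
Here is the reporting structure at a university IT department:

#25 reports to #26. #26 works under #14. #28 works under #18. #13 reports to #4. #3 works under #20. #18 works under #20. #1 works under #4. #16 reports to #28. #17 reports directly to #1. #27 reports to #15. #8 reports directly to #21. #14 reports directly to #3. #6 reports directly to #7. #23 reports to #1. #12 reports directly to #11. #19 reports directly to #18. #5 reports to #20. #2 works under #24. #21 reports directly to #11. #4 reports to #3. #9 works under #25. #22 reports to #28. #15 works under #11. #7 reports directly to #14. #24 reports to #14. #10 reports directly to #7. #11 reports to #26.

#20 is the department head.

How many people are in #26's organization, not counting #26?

8

#26 directly manages #11, #25. Under #11: #15, #27, #12, #21, #8 (5). Under #25: #9 (1). So #26's organization is 2 direct reports plus everyone under them: 6 + 2 = 8.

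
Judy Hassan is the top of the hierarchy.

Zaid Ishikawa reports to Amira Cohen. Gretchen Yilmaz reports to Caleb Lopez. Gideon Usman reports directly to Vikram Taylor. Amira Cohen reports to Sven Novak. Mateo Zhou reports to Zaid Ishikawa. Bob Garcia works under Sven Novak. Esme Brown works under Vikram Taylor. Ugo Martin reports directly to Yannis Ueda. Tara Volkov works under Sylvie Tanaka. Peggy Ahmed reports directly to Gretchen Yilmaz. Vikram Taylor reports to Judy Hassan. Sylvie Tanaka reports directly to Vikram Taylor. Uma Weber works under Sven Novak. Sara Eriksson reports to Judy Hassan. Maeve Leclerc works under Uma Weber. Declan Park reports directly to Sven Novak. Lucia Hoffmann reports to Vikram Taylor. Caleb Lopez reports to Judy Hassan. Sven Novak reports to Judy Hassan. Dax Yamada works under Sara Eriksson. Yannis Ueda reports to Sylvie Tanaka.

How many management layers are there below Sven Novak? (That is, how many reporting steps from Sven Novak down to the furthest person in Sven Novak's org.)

The longest chain under Sven Novak runs Sven Novak → Amira Cohen → Zaid Ishikawa → Mateo Zhou, which is 3 levels below Sven Novak.

3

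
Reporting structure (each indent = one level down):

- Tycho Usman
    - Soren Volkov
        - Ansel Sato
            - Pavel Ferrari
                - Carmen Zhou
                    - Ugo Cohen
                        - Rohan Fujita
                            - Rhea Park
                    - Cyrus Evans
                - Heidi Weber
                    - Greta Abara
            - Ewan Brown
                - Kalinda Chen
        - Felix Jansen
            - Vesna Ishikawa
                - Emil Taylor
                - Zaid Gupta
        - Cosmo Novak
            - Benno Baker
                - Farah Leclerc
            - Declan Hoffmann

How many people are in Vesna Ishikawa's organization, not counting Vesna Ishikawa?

Vesna Ishikawa directly manages Emil Taylor, Zaid Gupta. Emil Taylor has no reports. Zaid Gupta has no reports. So Vesna Ishikawa's organization is 2 direct reports plus everyone under them: 1 + 1 = 2.

2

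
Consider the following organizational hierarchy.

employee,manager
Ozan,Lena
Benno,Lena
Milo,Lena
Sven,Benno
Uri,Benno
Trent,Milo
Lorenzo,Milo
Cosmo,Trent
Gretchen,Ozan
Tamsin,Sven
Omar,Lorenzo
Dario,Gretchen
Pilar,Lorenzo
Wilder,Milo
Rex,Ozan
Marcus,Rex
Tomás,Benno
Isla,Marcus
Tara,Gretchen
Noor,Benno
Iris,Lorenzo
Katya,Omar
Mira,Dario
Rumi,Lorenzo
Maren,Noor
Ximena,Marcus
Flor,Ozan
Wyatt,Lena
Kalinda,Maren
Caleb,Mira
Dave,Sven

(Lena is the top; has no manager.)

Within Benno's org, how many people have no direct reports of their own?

The people in Benno's organization with no one reporting to them are Kalinda, Tomás, Uri, Dave, Tamsin. That is 5.

5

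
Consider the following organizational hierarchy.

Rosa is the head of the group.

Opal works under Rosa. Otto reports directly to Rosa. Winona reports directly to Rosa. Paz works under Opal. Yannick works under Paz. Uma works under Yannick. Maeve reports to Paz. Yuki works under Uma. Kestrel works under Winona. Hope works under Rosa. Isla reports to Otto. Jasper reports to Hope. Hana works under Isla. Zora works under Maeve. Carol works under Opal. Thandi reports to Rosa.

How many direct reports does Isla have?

1

Isla directly manages Hana. That is 1 direct report.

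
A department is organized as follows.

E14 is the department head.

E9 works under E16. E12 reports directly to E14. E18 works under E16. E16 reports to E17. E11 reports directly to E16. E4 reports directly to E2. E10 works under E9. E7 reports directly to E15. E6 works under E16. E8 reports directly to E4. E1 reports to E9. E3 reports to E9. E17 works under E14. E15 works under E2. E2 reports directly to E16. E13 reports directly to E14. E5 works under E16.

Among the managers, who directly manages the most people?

Direct-report counts: E14 has 3; E17 has 1; E16 has 6; E2 has 2; E15 has 1; E4 has 1; E9 has 3. The largest is 6, held by E16.

E16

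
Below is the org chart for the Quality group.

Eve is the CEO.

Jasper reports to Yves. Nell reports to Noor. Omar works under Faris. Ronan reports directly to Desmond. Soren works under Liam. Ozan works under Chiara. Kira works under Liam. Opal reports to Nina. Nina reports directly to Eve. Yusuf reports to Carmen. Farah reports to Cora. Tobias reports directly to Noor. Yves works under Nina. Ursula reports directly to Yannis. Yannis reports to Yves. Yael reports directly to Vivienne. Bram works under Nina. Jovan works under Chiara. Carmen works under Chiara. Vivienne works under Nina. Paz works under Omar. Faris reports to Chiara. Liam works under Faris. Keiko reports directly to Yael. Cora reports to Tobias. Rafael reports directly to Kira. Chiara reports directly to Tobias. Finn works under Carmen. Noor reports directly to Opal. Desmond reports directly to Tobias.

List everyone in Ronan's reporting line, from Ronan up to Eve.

Ronan reports to Desmond. Desmond reports to Tobias. Tobias reports to Noor. Noor reports to Opal. Opal reports to Nina. Nina reports to Eve. Eve is at the top.

Ronan -> Desmond -> Tobias -> Noor -> Opal -> Nina -> Eve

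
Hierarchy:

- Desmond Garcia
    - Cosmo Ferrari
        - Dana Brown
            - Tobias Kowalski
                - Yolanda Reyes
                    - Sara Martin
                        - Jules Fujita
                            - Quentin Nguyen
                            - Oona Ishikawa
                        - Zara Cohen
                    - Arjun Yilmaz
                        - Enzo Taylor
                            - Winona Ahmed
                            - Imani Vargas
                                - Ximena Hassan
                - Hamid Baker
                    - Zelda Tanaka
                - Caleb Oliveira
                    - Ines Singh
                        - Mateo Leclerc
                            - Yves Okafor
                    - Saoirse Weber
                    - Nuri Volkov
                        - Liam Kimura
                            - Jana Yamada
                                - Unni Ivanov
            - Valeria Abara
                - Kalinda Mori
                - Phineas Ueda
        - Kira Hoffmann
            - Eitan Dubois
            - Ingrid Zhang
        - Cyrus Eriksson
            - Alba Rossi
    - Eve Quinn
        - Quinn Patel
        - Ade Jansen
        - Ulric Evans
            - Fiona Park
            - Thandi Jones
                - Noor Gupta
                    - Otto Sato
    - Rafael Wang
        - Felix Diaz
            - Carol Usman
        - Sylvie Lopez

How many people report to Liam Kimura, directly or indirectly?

2

Liam Kimura directly manages Jana Yamada. Under Jana Yamada: Unni Ivanov (1). That's 2 in total.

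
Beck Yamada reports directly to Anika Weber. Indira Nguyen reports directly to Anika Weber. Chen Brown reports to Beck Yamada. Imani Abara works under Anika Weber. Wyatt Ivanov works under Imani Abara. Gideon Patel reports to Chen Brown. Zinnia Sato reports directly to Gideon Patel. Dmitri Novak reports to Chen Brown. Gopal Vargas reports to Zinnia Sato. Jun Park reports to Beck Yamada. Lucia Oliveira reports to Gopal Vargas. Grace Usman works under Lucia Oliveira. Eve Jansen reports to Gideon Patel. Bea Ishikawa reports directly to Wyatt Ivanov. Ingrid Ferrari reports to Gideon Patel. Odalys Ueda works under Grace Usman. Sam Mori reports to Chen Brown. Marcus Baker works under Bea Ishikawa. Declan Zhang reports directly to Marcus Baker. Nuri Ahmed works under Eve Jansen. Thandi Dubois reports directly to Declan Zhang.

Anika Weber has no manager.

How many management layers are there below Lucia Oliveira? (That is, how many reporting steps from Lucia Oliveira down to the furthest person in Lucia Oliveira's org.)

The longest chain under Lucia Oliveira runs Lucia Oliveira → Grace Usman → Odalys Ueda, which is 2 levels below Lucia Oliveira.

2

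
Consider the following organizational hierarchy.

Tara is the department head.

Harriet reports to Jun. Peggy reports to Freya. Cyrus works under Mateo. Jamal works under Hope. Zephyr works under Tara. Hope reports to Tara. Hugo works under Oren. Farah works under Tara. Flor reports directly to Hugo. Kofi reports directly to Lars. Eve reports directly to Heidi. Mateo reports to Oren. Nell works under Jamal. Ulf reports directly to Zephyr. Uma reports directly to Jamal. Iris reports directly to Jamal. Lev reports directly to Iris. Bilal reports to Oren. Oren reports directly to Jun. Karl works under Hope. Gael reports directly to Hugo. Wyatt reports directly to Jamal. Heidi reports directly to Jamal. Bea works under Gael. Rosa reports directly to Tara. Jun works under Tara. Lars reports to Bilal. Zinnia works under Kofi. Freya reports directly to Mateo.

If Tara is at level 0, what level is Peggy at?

5

Chain from Peggy up to Tara: Peggy → Freya → Mateo → Oren → Jun → Tara. That is 5 steps up, so Peggy is 5 levels below Tara.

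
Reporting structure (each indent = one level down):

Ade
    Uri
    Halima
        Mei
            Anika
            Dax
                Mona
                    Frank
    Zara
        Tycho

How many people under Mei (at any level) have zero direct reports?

The people in Mei's organization with no one reporting to them are Frank, Anika. That is 2.

2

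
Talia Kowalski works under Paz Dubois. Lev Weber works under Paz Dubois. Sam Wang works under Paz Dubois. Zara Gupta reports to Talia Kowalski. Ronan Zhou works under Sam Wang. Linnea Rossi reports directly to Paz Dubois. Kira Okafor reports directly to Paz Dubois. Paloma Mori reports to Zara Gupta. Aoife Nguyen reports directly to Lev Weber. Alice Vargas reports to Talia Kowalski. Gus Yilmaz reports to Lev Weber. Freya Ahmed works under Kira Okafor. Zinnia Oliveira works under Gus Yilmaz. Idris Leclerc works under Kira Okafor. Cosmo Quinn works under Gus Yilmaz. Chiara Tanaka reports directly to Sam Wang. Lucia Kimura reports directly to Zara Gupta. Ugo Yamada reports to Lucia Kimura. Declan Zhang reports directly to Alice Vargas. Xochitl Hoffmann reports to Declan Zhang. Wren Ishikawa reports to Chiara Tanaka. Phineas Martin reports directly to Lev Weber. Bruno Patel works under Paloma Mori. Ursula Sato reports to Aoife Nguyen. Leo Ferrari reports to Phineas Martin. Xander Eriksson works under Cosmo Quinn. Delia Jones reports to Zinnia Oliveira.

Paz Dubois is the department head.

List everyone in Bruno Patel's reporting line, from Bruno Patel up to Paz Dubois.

Bruno Patel -> Paloma Mori -> Zara Gupta -> Talia Kowalski -> Paz Dubois

Bruno Patel reports to Paloma Mori. Paloma Mori reports to Zara Gupta. Zara Gupta reports to Talia Kowalski. Talia Kowalski reports to Paz Dubois. Paz Dubois is at the top.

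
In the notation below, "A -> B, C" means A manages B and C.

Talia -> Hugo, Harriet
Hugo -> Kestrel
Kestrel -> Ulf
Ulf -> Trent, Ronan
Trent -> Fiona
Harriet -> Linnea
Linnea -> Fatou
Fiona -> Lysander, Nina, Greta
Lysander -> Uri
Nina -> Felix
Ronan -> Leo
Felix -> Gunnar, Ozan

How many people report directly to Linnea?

Linnea directly manages Fatou. That is 1 direct report.

1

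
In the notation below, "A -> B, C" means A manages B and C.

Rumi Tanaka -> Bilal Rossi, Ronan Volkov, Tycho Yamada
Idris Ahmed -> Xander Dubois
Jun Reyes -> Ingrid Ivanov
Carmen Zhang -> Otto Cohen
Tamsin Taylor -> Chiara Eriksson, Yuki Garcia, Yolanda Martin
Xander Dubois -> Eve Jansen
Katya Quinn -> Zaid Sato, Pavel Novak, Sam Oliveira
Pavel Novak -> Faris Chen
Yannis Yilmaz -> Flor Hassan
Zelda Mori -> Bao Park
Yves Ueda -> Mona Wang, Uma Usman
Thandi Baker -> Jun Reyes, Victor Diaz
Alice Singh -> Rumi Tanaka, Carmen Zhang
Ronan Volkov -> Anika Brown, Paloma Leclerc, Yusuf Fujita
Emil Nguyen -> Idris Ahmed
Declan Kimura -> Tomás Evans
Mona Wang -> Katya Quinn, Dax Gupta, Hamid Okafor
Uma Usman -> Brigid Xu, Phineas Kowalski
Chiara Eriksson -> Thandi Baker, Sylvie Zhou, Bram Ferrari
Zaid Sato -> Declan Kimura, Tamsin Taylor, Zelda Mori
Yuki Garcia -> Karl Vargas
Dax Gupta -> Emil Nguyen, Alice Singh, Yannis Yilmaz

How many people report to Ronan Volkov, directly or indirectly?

Ronan Volkov directly manages Anika Brown, Paloma Leclerc, Yusuf Fujita. Anika Brown has no reports. Paloma Leclerc has no reports. Yusuf Fujita has no reports. So Ronan Volkov's organization is 3 direct reports plus everyone under them: 1 + 1 + 1 = 3.

3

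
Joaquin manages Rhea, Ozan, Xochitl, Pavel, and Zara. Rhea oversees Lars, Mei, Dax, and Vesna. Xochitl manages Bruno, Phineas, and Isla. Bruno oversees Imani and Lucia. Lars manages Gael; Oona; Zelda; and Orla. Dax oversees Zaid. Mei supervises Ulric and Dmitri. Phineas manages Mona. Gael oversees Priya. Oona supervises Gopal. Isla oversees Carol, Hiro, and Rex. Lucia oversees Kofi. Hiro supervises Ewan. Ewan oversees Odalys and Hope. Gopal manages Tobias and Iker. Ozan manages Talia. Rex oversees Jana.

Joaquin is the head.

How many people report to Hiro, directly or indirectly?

3

Hiro directly manages Ewan. Under Ewan: Hope, Odalys (2). That's 3 in total.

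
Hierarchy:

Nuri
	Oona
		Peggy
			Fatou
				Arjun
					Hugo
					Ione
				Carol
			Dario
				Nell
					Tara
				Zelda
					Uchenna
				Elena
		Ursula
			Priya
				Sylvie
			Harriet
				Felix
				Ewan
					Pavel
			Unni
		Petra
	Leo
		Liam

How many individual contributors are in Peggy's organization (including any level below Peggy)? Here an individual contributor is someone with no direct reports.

6

The people in Peggy's organization with no one reporting to them are Elena, Uchenna, Tara, Carol, Ione, Hugo. That is 6.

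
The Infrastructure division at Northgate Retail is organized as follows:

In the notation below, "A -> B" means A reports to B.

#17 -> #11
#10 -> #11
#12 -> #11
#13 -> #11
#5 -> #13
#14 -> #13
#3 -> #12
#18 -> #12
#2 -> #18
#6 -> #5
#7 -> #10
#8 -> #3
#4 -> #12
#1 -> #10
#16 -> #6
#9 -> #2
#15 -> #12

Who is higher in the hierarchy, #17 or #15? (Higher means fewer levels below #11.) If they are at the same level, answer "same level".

#17

#17 is 1 level below #11; #15 is 2. #17 is higher.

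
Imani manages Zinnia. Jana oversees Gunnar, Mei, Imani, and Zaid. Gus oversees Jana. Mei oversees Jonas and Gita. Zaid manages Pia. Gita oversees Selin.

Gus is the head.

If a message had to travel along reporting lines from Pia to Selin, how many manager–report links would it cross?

Pia is 2 levels below Jana, and Selin is 3 levels below Jana (their lowest common manager). The shortest path runs up from Pia to Jana and back down to Selin: 2 + 3 = 5 links.

5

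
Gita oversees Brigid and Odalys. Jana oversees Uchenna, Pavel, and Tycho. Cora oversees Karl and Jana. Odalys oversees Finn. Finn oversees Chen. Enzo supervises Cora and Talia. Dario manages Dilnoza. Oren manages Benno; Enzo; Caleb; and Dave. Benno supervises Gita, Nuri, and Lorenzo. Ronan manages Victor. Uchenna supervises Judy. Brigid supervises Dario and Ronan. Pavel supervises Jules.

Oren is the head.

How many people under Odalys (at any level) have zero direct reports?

The only person in Odalys's organization with no one reporting to them is Chen. That is 1.

1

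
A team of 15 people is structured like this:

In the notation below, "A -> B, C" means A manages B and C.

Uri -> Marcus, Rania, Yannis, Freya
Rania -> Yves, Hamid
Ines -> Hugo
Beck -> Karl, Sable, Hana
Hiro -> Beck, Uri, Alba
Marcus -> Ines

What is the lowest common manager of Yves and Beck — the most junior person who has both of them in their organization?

Hiro

Yves's chain of managers is Rania, Uri, Hiro. Beck's chain of managers is Hiro. The first manager that appears in both chains is Hiro.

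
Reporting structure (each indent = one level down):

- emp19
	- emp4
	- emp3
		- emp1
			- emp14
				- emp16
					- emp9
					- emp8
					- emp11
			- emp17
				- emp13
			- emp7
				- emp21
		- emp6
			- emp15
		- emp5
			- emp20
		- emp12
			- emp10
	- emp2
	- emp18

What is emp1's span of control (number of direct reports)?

3

emp1 directly manages emp14, emp17, emp7. That is 3 direct reports.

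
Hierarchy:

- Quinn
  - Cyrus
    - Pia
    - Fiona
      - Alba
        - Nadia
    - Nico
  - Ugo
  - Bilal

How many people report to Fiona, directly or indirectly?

Fiona directly manages Alba. Under Alba: Nadia (1). That's 2 in total.

2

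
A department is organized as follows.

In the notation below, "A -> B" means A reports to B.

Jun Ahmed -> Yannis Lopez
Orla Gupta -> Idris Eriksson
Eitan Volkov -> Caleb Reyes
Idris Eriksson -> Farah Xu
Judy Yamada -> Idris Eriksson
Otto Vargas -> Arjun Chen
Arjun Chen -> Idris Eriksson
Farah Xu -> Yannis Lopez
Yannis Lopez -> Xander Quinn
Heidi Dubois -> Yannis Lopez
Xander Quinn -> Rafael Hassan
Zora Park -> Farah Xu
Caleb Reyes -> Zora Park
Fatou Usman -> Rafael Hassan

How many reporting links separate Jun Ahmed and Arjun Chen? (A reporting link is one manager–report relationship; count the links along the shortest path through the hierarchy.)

Jun Ahmed is 1 level below Yannis Lopez, and Arjun Chen is 3 levels below Yannis Lopez (their lowest common manager). The shortest path runs up from Jun Ahmed to Yannis Lopez and back down to Arjun Chen: 1 + 3 = 4 links.

4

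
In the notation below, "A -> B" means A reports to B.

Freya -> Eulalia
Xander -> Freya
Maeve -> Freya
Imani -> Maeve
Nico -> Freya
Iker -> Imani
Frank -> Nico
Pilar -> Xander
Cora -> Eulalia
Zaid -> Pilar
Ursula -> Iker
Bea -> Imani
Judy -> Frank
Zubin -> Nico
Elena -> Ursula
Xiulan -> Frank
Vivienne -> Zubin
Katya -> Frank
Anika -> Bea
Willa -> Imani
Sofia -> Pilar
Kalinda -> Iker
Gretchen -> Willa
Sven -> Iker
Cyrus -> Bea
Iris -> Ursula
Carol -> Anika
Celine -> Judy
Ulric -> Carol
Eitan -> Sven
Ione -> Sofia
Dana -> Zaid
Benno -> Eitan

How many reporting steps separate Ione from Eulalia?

Chain from Ione up to Eulalia: Ione → Sofia → Pilar → Xander → Freya → Eulalia. That is 5 steps up, so Ione is 5 levels below Eulalia.

5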